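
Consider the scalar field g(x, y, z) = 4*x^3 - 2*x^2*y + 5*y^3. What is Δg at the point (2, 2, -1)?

∂²g/∂x² = 4*(6*x - y)
∂²g/∂y² = 30*y
∂²g/∂z² = 0
∇²g = 24*x + 26*y
At (2, 2, -1): 100.

100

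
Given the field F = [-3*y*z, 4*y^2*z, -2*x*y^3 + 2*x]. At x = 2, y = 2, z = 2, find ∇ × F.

(∇×F)₁ = ∂F₃/∂y − ∂F₂/∂z = -6*x*y^2 - 4*y^2
(∇×F)₂ = ∂F₁/∂z − ∂F₃/∂x = 2*y^3 - 3*y - 2
(∇×F)₃ = ∂F₂/∂x − ∂F₁/∂y = 3*z
∇×F = (-6*x*y^2 - 4*y^2, 2*y^3 - 3*y - 2, 3*z)
At (2, 2, 2): (-64, 8, 6).

(-64, 8, 6)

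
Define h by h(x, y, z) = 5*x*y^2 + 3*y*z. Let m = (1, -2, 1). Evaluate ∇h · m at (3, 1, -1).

-46

∂h/∂x = 5*y^2
∂h/∂y = 10*x*y + 3*z
∂h/∂z = 3*y
∇h at (3, 1, -1) = (5, 27, 3)
∇h · m = (5)(1) + (27)(-2) + (3)(1) = -46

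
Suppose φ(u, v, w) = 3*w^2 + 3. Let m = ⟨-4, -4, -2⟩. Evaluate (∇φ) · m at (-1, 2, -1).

12

∂φ/∂u = 0
∂φ/∂v = 0
∂φ/∂w = 6*w
∇φ at (-1, 2, -1) = (0, 0, -6)
∇φ · m = (0)(-4) + (0)(-4) + (-6)(-2) = 12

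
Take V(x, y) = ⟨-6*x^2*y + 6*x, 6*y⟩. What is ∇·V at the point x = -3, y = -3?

∂V₁/∂x = -12*x*y + 6
∂V₂/∂y = 6
∇·V = -12*x*y + 12
At (-3, -3): -96.

-96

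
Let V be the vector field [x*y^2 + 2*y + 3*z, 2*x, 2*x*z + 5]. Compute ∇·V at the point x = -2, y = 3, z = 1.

5

∂V₁/∂x = y^2
∂V₂/∂y = 0
∂V₃/∂z = 2*x
∇·V = 2*x + y^2
At (-2, 3, 1): 5.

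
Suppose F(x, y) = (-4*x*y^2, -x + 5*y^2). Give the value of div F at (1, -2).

∂F₁/∂x = -4*y^2
∂F₂/∂y = 10*y
∇·F = -4*y^2 + 10*y
At (1, -2): -36.

-36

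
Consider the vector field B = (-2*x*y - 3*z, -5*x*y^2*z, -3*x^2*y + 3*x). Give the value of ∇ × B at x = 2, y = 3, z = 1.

(78, 30, -41)

(∇×B)₁ = ∂B₃/∂y − ∂B₂/∂z = -3*x^2 + 5*x*y^2
(∇×B)₂ = ∂B₁/∂z − ∂B₃/∂x = 6*x*y - 6
(∇×B)₃ = ∂B₂/∂x − ∂B₁/∂y = 2*x - 5*y^2*z
∇×B = (-3*x^2 + 5*x*y^2, 6*x*y - 6, 2*x - 5*y^2*z)
At (2, 3, 1): (78, 30, -41).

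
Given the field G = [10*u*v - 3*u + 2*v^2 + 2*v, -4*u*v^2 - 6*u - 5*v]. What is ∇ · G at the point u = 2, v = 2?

∂G₁/∂u = 10*v - 3
∂G₂/∂v = -8*u*v - 5
∇·G = -8*u*v + 10*v - 8
At (2, 2): -20.

-20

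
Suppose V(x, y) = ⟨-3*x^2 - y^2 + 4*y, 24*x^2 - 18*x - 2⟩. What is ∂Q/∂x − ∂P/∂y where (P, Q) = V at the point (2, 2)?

∂V₂/∂x = 48*x - 18
∂V₁/∂y = -2*y + 4
Scalar curl = 48*x + 2*y - 22
At (2, 2): 78.

78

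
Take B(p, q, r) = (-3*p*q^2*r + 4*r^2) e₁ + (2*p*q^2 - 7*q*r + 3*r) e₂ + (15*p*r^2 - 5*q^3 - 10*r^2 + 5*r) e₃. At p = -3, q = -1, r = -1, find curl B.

(-25, -14, -16)

(∇×B)₁ = ∂B₃/∂q − ∂B₂/∂r = -15*q^2 + 7*q - 3
(∇×B)₂ = ∂B₁/∂r − ∂B₃/∂p = -3*p*q^2 - 15*r^2 + 8*r
(∇×B)₃ = ∂B₂/∂p − ∂B₁/∂q = 6*p*q*r + 2*q^2
∇×B = (-15*q^2 + 7*q - 3, -3*p*q^2 - 15*r^2 + 8*r, 6*p*q*r + 2*q^2)
At (-3, -1, -1): (-25, -14, -16).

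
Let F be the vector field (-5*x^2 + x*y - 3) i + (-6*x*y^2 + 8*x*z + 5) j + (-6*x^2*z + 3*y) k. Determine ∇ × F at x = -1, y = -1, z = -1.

(11, 12, -13)

(∇×F)₁ = ∂F₃/∂y − ∂F₂/∂z = -8*x + 3
(∇×F)₂ = ∂F₁/∂z − ∂F₃/∂x = 12*x*z
(∇×F)₃ = ∂F₂/∂x − ∂F₁/∂y = -x - 6*y^2 + 8*z
∇×F = (-8*x + 3, 12*x*z, -x - 6*y^2 + 8*z)
At (-1, -1, -1): (11, 12, -13).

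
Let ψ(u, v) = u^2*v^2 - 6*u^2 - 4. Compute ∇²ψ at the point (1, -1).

∂²ψ/∂u² = 2*(v^2 - 6)
∂²ψ/∂v² = 2*u^2
∇²ψ = 2*u^2 + 2*v^2 - 12
At (1, -1): -8.

-8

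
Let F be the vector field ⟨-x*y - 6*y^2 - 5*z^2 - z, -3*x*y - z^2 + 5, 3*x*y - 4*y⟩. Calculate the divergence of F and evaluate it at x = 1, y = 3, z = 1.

∂F₁/∂x = -y
∂F₂/∂y = -3*x
∂F₃/∂z = 0
∇·F = -3*x - y
At (1, 3, 1): -6.

-6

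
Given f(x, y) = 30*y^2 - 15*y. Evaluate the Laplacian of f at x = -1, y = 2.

∂²f/∂x² = 0
∂²f/∂y² = 60
∇²f = 60
At (-1, 2): 60.

60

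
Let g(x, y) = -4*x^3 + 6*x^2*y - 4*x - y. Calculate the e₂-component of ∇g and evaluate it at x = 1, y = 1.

5

(∇g)_2 = ∂g/∂y = 6*x^2 - 1
At (1, 1): 5.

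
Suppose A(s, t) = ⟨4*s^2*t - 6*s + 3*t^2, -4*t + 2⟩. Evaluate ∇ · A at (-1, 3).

-34

∂A₁/∂s = 8*s*t - 6
∂A₂/∂t = -4
∇·A = 8*s*t - 10
At (-1, 3): -34.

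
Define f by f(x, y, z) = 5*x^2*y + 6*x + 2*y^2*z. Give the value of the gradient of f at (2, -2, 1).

∂f/∂x = 10*x*y + 6
∂f/∂y = 5*x^2 + 4*y*z
∂f/∂z = 2*y^2
∇f = (10*x*y + 6, 5*x^2 + 4*y*z, 2*y^2)
At (2, -2, 1): (-34, 12, 8).

(-34, 12, 8)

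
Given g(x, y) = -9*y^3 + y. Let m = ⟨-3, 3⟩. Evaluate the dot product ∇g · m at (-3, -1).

∂g/∂x = 0
∂g/∂y = -27*y^2 + 1
∇g at (-3, -1) = (0, -26)
∇g · m = (0)(-3) + (-26)(3) = -78

-78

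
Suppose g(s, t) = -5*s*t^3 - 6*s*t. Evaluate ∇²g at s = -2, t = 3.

∂²g/∂s² = 0
∂²g/∂t² = -30*s*t
∇²g = -30*s*t
At (-2, 3): 180.

180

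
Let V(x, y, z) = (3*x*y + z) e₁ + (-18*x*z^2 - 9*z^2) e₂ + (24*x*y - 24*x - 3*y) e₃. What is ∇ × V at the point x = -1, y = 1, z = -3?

(∇×V)₁ = ∂V₃/∂y − ∂V₂/∂z = 36*x*z + 24*x + 18*z - 3
(∇×V)₂ = ∂V₁/∂z − ∂V₃/∂x = -24*y + 25
(∇×V)₃ = ∂V₂/∂x − ∂V₁/∂y = -3*x - 18*z^2
∇×V = (36*x*z + 24*x + 18*z - 3, -24*y + 25, -3*x - 18*z^2)
At (-1, 1, -3): (27, 1, -159).

(27, 1, -159)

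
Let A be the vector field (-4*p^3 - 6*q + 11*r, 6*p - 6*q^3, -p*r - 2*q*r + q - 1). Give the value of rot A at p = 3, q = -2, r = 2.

(∇×A)₁ = ∂A₃/∂q − ∂A₂/∂r = -2*r + 1
(∇×A)₂ = ∂A₁/∂r − ∂A₃/∂p = r + 11
(∇×A)₃ = ∂A₂/∂p − ∂A₁/∂q = 12
∇×A = (-2*r + 1, r + 11, 12)
At (3, -2, 2): (-3, 13, 12).

(-3, 13, 12)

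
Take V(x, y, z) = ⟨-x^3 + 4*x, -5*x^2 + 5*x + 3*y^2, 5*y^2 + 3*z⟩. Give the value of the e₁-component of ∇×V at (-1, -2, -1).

(∇×V)_1 = ∂V₃/∂y − ∂V₂/∂z
= 10*y − (0)
= 10*y
At (-1, -2, -1): -20.

-20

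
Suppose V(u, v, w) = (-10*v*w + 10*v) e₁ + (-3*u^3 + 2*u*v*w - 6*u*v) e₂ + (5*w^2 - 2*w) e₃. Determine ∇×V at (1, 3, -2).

(-6, -30, -69)

(∇×V)₁ = ∂V₃/∂v − ∂V₂/∂w = -2*u*v
(∇×V)₂ = ∂V₁/∂w − ∂V₃/∂u = -10*v
(∇×V)₃ = ∂V₂/∂u − ∂V₁/∂v = -9*u^2 + 2*v*w - 6*v + 10*w - 10
∇×V = (-2*u*v, -10*v, -9*u^2 + 2*v*w - 6*v + 10*w - 10)
At (1, 3, -2): (-6, -30, -69).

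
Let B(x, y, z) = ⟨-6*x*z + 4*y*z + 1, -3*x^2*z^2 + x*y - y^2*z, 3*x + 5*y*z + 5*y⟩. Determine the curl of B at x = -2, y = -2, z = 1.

(38, 1, 6)

(∇×B)₁ = ∂B₃/∂y − ∂B₂/∂z = 6*x^2*z + y^2 + 5*z + 5
(∇×B)₂ = ∂B₁/∂z − ∂B₃/∂x = -6*x + 4*y - 3
(∇×B)₃ = ∂B₂/∂x − ∂B₁/∂y = -6*x*z^2 + y - 4*z
∇×B = (6*x^2*z + y^2 + 5*z + 5, -6*x + 4*y - 3, -6*x*z^2 + y - 4*z)
At (-2, -2, 1): (38, 1, 6).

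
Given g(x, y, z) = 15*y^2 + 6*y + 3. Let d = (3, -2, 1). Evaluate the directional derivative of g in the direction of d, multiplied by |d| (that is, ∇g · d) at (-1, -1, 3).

∂g/∂x = 0
∂g/∂y = 30*y + 6
∂g/∂z = 0
∇g at (-1, -1, 3) = (0, -24, 0)
∇g · d = (0)(3) + (-24)(-2) + (0)(1) = 48

48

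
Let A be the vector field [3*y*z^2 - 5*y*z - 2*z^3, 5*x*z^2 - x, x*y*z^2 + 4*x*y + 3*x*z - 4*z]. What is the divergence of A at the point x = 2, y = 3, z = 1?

14

∂A₁/∂x = 0
∂A₂/∂y = 0
∂A₃/∂z = 2*x*y*z + 3*x - 4
∇·A = 2*x*y*z + 3*x - 4
At (2, 3, 1): 14.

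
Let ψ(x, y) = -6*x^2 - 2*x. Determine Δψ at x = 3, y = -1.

∂²ψ/∂x² = -12
∂²ψ/∂y² = 0
∇²ψ = -12
At (3, -1): -12.

-12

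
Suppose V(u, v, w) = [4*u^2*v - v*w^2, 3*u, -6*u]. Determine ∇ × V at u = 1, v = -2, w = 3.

(0, 18, 8)

(∇×V)₁ = ∂V₃/∂v − ∂V₂/∂w = 0
(∇×V)₂ = ∂V₁/∂w − ∂V₃/∂u = -2*v*w + 6
(∇×V)₃ = ∂V₂/∂u − ∂V₁/∂v = -4*u^2 + w^2 + 3
∇×V = (0, -2*v*w + 6, -4*u^2 + w^2 + 3)
At (1, -2, 3): (0, 18, 8).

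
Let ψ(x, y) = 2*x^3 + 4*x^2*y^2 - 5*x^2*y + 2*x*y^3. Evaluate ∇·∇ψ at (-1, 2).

-16

∂²ψ/∂x² = 2*(6*x + 4*y^2 - 5*y)
∂²ψ/∂y² = 4*x*(2*x + 3*y)
∇²ψ = 8*x^2 + 12*x*y + 12*x + 8*y^2 - 10*y
At (-1, 2): -16.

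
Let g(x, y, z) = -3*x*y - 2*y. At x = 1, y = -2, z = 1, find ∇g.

∂g/∂x = -3*y
∂g/∂y = -3*x - 2
∂g/∂z = 0
∇g = (-3*y, -3*x - 2, 0)
At (1, -2, 1): (6, -5, 0).

(6, -5, 0)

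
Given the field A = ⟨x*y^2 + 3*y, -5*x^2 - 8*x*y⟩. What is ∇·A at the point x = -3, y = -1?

∂A₁/∂x = y^2
∂A₂/∂y = -8*x
∇·A = -8*x + y^2
At (-3, -1): 25.

25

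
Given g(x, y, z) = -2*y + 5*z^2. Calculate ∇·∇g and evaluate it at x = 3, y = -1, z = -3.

10

∂²g/∂x² = 0
∂²g/∂y² = 0
∂²g/∂z² = 10
∇²g = 10
At (3, -1, -3): 10.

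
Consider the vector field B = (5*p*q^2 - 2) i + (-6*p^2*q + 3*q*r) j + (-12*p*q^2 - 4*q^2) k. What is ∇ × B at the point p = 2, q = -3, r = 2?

(∇×B)₁ = ∂B₃/∂q − ∂B₂/∂r = -24*p*q - 11*q
(∇×B)₂ = ∂B₁/∂r − ∂B₃/∂p = 12*q^2
(∇×B)₃ = ∂B₂/∂p − ∂B₁/∂q = -22*p*q
∇×B = (-24*p*q - 11*q, 12*q^2, -22*p*q)
At (2, -3, 2): (177, 108, 132).

(177, 108, 132)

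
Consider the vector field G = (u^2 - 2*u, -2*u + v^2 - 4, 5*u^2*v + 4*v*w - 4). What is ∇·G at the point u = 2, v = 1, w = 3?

8

∂G₁/∂u = 2*u - 2
∂G₂/∂v = 2*v
∂G₃/∂w = 4*v
∇·G = 2*u + 6*v - 2
At (2, 1, 3): 8.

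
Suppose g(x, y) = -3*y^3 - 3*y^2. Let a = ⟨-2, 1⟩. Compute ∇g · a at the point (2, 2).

∂g/∂x = 0
∂g/∂y = -9*y^2 - 6*y
∇g at (2, 2) = (0, -48)
∇g · a = (0)(-2) + (-48)(1) = -48

-48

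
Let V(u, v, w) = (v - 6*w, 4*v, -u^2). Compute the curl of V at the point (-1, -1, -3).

(∇×V)₁ = ∂V₃/∂v − ∂V₂/∂w = 0
(∇×V)₂ = ∂V₁/∂w − ∂V₃/∂u = 2*u - 6
(∇×V)₃ = ∂V₂/∂u − ∂V₁/∂v = -1
∇×V = (0, 2*u - 6, -1)
At (-1, -1, -3): (0, -8, -1).

(0, -8, -1)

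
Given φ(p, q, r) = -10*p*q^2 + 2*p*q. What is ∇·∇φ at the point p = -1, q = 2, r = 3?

∂²φ/∂p² = 0
∂²φ/∂q² = -20*p
∂²φ/∂r² = 0
∇²φ = -20*p
At (-1, 2, 3): 20.

20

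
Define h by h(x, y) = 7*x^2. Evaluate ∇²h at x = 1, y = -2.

∂²h/∂x² = 14
∂²h/∂y² = 0
∇²h = 14
At (1, -2): 14.

14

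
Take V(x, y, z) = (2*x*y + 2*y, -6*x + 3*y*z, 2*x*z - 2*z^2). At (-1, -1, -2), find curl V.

(∇×V)₁ = ∂V₃/∂y − ∂V₂/∂z = -3*y
(∇×V)₂ = ∂V₁/∂z − ∂V₃/∂x = -2*z
(∇×V)₃ = ∂V₂/∂x − ∂V₁/∂y = -2*x - 8
∇×V = (-3*y, -2*z, -2*x - 8)
At (-1, -1, -2): (3, 4, -6).

(3, 4, -6)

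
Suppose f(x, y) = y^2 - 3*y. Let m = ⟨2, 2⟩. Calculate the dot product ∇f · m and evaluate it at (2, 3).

∂f/∂x = 0
∂f/∂y = 2*y - 3
∇f at (2, 3) = (0, 3)
∇f · m = (0)(2) + (3)(2) = 6

6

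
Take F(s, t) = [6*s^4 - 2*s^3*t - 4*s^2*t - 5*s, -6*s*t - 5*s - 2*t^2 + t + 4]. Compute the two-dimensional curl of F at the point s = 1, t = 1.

-5

∂F₂/∂s = -6*t - 5
∂F₁/∂t = -2*s^3 - 4*s^2
Scalar curl = 2*s^3 + 4*s^2 - 6*t - 5
At (1, 1): -5.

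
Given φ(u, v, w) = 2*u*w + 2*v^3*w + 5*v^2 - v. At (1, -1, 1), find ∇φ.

∂φ/∂u = 2*w
∂φ/∂v = 6*v^2*w + 10*v - 1
∂φ/∂w = 2*u + 2*v^3
∇φ = (2*w, 6*v^2*w + 10*v - 1, 2*u + 2*v^3)
At (1, -1, 1): (2, -5, 0).

(2, -5, 0)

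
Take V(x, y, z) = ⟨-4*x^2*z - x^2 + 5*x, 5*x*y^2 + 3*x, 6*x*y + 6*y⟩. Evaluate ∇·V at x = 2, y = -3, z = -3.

∂V₁/∂x = -8*x*z - 2*x + 5
∂V₂/∂y = 10*x*y
∂V₃/∂z = 0
∇·V = 10*x*y - 8*x*z - 2*x + 5
At (2, -3, -3): -11.

-11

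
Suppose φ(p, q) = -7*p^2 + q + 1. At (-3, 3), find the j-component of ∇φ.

1

(∇φ)_2 = ∂φ/∂q = 1
At (-3, 3): 1.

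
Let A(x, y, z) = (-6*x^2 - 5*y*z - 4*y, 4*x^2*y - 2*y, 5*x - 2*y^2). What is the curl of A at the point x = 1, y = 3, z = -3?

(∇×A)₁ = ∂A₃/∂y − ∂A₂/∂z = -4*y
(∇×A)₂ = ∂A₁/∂z − ∂A₃/∂x = -5*y - 5
(∇×A)₃ = ∂A₂/∂x − ∂A₁/∂y = 8*x*y + 5*z + 4
∇×A = (-4*y, -5*y - 5, 8*x*y + 5*z + 4)
At (1, 3, -3): (-12, -20, 13).

(-12, -20, 13)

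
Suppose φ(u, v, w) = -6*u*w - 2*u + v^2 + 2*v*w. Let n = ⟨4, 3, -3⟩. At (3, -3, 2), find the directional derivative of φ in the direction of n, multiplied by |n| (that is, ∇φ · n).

∂φ/∂u = -6*w - 2
∂φ/∂v = 2*v + 2*w
∂φ/∂w = -6*u + 2*v
∇φ at (3, -3, 2) = (-14, -2, -24)
∇φ · n = (-14)(4) + (-2)(3) + (-24)(-3) = 10

10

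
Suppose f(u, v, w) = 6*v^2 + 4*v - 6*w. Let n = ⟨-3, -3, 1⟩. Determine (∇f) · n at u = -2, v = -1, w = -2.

∂f/∂u = 0
∂f/∂v = 12*v + 4
∂f/∂w = -6
∇f at (-2, -1, -2) = (0, -8, -6)
∇f · n = (0)(-3) + (-8)(-3) + (-6)(1) = 18

18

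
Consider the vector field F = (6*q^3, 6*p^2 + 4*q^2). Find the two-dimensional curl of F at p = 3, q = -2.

∂F₂/∂p = 12*p
∂F₁/∂q = 18*q^2
Scalar curl = 12*p - 18*q^2
At (3, -2): -36.

-36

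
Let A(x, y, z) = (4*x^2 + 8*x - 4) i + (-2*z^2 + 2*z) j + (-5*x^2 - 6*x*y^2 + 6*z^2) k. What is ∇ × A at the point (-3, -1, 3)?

(-26, -24, 0)

(∇×A)₁ = ∂A₃/∂y − ∂A₂/∂z = -12*x*y + 4*z - 2
(∇×A)₂ = ∂A₁/∂z − ∂A₃/∂x = 10*x + 6*y^2
(∇×A)₃ = ∂A₂/∂x − ∂A₁/∂y = 0
∇×A = (-12*x*y + 4*z - 2, 10*x + 6*y^2, 0)
At (-3, -1, 3): (-26, -24, 0).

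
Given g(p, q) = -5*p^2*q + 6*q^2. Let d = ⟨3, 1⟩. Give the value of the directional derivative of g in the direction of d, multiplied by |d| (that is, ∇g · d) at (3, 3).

-279

∂g/∂p = -10*p*q
∂g/∂q = -5*p^2 + 12*q
∇g at (3, 3) = (-90, -9)
∇g · d = (-90)(3) + (-9)(1) = -279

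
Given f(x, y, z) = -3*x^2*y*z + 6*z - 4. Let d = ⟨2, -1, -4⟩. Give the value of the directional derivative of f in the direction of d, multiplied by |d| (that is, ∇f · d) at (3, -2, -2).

∂f/∂x = -6*x*y*z
∂f/∂y = -3*x^2*z
∂f/∂z = -3*x^2*y + 6
∇f at (3, -2, -2) = (-72, 54, 60)
∇f · d = (-72)(2) + (54)(-1) + (60)(-4) = -438

-438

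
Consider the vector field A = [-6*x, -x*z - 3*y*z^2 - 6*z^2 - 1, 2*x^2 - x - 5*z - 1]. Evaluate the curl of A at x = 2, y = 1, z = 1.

(20, -7, -1)

(∇×A)₁ = ∂A₃/∂y − ∂A₂/∂z = x + 6*y*z + 12*z
(∇×A)₂ = ∂A₁/∂z − ∂A₃/∂x = -4*x + 1
(∇×A)₃ = ∂A₂/∂x − ∂A₁/∂y = -z
∇×A = (x + 6*y*z + 12*z, -4*x + 1, -z)
At (2, 1, 1): (20, -7, -1).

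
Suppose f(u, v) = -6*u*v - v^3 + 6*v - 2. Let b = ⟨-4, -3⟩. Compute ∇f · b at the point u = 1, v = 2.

84

∂f/∂u = -6*v
∂f/∂v = -6*u - 3*v^2 + 6
∇f at (1, 2) = (-12, -12)
∇f · b = (-12)(-4) + (-12)(-3) = 84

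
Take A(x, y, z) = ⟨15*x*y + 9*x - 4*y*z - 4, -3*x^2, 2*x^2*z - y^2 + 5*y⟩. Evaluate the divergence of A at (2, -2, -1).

∂A₁/∂x = 15*y + 9
∂A₂/∂y = 0
∂A₃/∂z = 2*x^2
∇·A = 2*x^2 + 15*y + 9
At (2, -2, -1): -13.

-13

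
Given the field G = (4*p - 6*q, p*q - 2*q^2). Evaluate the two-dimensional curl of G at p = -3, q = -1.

∂G₂/∂p = q
∂G₁/∂q = -6
Scalar curl = q + 6
At (-3, -1): 5.

5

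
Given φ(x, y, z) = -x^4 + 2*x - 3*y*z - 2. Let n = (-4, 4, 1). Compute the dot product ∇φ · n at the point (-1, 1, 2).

-51

∂φ/∂x = -4*x^3 + 2
∂φ/∂y = -3*z
∂φ/∂z = -3*y
∇φ at (-1, 1, 2) = (6, -6, -3)
∇φ · n = (6)(-4) + (-6)(4) + (-3)(1) = -51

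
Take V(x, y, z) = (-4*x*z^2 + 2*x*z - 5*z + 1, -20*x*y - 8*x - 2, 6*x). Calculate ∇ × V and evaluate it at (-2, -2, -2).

(0, -47, 32)

(∇×V)₁ = ∂V₃/∂y − ∂V₂/∂z = 0
(∇×V)₂ = ∂V₁/∂z − ∂V₃/∂x = -8*x*z + 2*x - 11
(∇×V)₃ = ∂V₂/∂x − ∂V₁/∂y = -20*y - 8
∇×V = (0, -8*x*z + 2*x - 11, -20*y - 8)
At (-2, -2, -2): (0, -47, 32).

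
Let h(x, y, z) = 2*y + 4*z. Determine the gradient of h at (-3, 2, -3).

∂h/∂x = 0
∂h/∂y = 2
∂h/∂z = 4
∇h = (0, 2, 4)
At (-3, 2, -3): (0, 2, 4).

(0, 2, 4)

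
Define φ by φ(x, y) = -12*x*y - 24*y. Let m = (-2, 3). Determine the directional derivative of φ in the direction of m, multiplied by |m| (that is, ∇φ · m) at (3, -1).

∂φ/∂x = -12*y
∂φ/∂y = -12*x - 24
∇φ at (3, -1) = (12, -60)
∇φ · m = (12)(-2) + (-60)(3) = -204

-204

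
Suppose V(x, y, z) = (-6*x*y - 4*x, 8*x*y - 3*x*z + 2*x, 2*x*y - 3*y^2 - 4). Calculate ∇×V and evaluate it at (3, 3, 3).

(∇×V)₁ = ∂V₃/∂y − ∂V₂/∂z = 5*x - 6*y
(∇×V)₂ = ∂V₁/∂z − ∂V₃/∂x = -2*y
(∇×V)₃ = ∂V₂/∂x − ∂V₁/∂y = 6*x + 8*y - 3*z + 2
∇×V = (5*x - 6*y, -2*y, 6*x + 8*y - 3*z + 2)
At (3, 3, 3): (-3, -6, 35).

(-3, -6, 35)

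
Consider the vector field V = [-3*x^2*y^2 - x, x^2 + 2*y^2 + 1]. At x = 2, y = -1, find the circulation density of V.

-20

∂V₂/∂x = 2*x
∂V₁/∂y = -6*x^2*y
Scalar curl = 6*x^2*y + 2*x
At (2, -1): -20.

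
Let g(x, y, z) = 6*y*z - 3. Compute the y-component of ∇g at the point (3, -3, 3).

(∇g)_2 = ∂g/∂y = 6*z
At (3, -3, 3): 18.

18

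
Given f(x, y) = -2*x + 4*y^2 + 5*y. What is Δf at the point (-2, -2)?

8

∂²f/∂x² = 0
∂²f/∂y² = 8
∇²f = 8
At (-2, -2): 8.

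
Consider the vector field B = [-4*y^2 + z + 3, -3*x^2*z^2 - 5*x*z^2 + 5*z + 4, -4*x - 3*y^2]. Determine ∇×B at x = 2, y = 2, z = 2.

(71, 5, -52)

(∇×B)₁ = ∂B₃/∂y − ∂B₂/∂z = 6*x^2*z + 10*x*z - 6*y - 5
(∇×B)₂ = ∂B₁/∂z − ∂B₃/∂x = 5
(∇×B)₃ = ∂B₂/∂x − ∂B₁/∂y = -6*x*z^2 + 8*y - 5*z^2
∇×B = (6*x^2*z + 10*x*z - 6*y - 5, 5, -6*x*z^2 + 8*y - 5*z^2)
At (2, 2, 2): (71, 5, -52).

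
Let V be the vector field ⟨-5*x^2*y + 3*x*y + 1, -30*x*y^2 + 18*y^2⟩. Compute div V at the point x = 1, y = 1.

∂V₁/∂x = -10*x*y + 3*y
∂V₂/∂y = -60*x*y + 36*y
∇·V = -70*x*y + 39*y
At (1, 1): -31.

-31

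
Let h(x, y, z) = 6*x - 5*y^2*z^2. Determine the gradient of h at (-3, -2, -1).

(6, 20, 40)

∂h/∂x = 6
∂h/∂y = -10*y*z^2
∂h/∂z = -10*y^2*z
∇h = (6, -10*y*z^2, -10*y^2*z)
At (-3, -2, -1): (6, 20, 40).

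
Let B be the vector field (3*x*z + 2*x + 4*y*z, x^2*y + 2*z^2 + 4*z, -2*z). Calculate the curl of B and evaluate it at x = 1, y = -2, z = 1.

(-8, -5, -8)

(∇×B)₁ = ∂B₃/∂y − ∂B₂/∂z = -4*z - 4
(∇×B)₂ = ∂B₁/∂z − ∂B₃/∂x = 3*x + 4*y
(∇×B)₃ = ∂B₂/∂x − ∂B₁/∂y = 2*x*y - 4*z
∇×B = (-4*z - 4, 3*x + 4*y, 2*x*y - 4*z)
At (1, -2, 1): (-8, -5, -8).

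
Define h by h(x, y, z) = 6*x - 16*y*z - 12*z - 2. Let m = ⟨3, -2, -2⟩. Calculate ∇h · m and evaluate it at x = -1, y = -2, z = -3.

∂h/∂x = 6
∂h/∂y = -16*z
∂h/∂z = -16*y - 12
∇h at (-1, -2, -3) = (6, 48, 20)
∇h · m = (6)(3) + (48)(-2) + (20)(-2) = -118

-118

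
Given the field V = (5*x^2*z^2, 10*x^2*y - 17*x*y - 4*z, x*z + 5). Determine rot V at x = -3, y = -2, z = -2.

(∇×V)₁ = ∂V₃/∂y − ∂V₂/∂z = 4
(∇×V)₂ = ∂V₁/∂z − ∂V₃/∂x = 10*x^2*z - z
(∇×V)₃ = ∂V₂/∂x − ∂V₁/∂y = 20*x*y - 17*y
∇×V = (4, 10*x^2*z - z, 20*x*y - 17*y)
At (-3, -2, -2): (4, -178, 154).

(4, -178, 154)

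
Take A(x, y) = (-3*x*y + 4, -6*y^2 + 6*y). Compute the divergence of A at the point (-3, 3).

-39

∂A₁/∂x = -3*y
∂A₂/∂y = -12*y + 6
∇·A = -15*y + 6
At (-3, 3): -39.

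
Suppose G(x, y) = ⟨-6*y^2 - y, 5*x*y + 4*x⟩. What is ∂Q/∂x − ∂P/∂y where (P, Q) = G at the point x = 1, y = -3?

-46

∂G₂/∂x = 5*y + 4
∂G₁/∂y = -12*y - 1
Scalar curl = 17*y + 5
At (1, -3): -46.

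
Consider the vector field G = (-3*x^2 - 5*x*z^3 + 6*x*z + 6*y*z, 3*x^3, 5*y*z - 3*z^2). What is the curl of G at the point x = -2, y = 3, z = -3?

(-15, 276, 54)

(∇×G)₁ = ∂G₃/∂y − ∂G₂/∂z = 5*z
(∇×G)₂ = ∂G₁/∂z − ∂G₃/∂x = -15*x*z^2 + 6*x + 6*y
(∇×G)₃ = ∂G₂/∂x − ∂G₁/∂y = 9*x^2 - 6*z
∇×G = (5*z, -15*x*z^2 + 6*x + 6*y, 9*x^2 - 6*z)
At (-2, 3, -3): (-15, 276, 54).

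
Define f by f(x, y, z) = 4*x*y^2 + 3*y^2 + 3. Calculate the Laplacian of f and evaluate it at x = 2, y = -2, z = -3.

22

∂²f/∂x² = 0
∂²f/∂y² = 2*(4*x + 3)
∂²f/∂z² = 0
∇²f = 8*x + 6
At (2, -2, -3): 22.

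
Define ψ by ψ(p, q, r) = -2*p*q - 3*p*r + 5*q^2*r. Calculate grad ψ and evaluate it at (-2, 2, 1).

(-7, 24, 26)

∂ψ/∂p = -2*q - 3*r
∂ψ/∂q = -2*p + 10*q*r
∂ψ/∂r = -3*p + 5*q^2
∇ψ = (-2*q - 3*r, -2*p + 10*q*r, -3*p + 5*q^2)
At (-2, 2, 1): (-7, 24, 26).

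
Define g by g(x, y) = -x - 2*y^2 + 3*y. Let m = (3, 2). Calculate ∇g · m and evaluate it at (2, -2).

∂g/∂x = -1
∂g/∂y = -4*y + 3
∇g at (2, -2) = (-1, 11)
∇g · m = (-1)(3) + (11)(2) = 19

19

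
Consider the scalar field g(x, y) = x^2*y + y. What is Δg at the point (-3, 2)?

4

∂²g/∂x² = 2*y
∂²g/∂y² = 0
∇²g = 2*y
At (-3, 2): 4.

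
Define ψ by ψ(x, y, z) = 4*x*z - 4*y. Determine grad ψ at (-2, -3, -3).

∂ψ/∂x = 4*z
∂ψ/∂y = -4
∂ψ/∂z = 4*x
∇ψ = (4*z, -4, 4*x)
At (-2, -3, -3): (-12, -4, -8).

(-12, -4, -8)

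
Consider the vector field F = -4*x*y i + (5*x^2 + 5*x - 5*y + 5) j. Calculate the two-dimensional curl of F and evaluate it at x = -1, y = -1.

-9

∂F₂/∂x = 10*x + 5
∂F₁/∂y = -4*x
Scalar curl = 14*x + 5
At (-1, -1): -9.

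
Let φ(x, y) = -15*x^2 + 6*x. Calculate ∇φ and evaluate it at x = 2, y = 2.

∂φ/∂x = -30*x + 6
∂φ/∂y = 0
∇φ = (-30*x + 6, 0)
At (2, 2): (-54, 0).

(-54, 0)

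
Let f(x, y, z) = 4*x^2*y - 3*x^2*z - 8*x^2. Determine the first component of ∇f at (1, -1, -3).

(∇f)_1 = ∂f/∂x = 8*x*y - 6*x*z - 16*x
At (1, -1, -3): -6.

-6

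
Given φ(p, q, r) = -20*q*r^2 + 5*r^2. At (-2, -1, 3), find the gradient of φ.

(0, -180, 150)

∂φ/∂p = 0
∂φ/∂q = -20*r^2
∂φ/∂r = -40*q*r + 10*r
∇φ = (0, -20*r^2, -40*q*r + 10*r)
At (-2, -1, 3): (0, -180, 150).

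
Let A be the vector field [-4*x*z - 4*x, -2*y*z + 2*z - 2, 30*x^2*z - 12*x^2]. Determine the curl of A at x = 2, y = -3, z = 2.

(-8, -200, 0)

(∇×A)₁ = ∂A₃/∂y − ∂A₂/∂z = 2*y - 2
(∇×A)₂ = ∂A₁/∂z − ∂A₃/∂x = -60*x*z + 20*x
(∇×A)₃ = ∂A₂/∂x − ∂A₁/∂y = 0
∇×A = (2*y - 2, -60*x*z + 20*x, 0)
At (2, -3, 2): (-8, -200, 0).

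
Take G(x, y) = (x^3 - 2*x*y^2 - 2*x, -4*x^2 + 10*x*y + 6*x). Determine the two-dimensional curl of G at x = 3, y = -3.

∂G₂/∂x = -8*x + 10*y + 6
∂G₁/∂y = -4*x*y
Scalar curl = 4*x*y - 8*x + 10*y + 6
At (3, -3): -84.

-84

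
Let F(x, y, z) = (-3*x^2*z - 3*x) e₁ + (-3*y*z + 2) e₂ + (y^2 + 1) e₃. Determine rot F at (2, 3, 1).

(∇×F)₁ = ∂F₃/∂y − ∂F₂/∂z = 5*y
(∇×F)₂ = ∂F₁/∂z − ∂F₃/∂x = -3*x^2
(∇×F)₃ = ∂F₂/∂x − ∂F₁/∂y = 0
∇×F = (5*y, -3*x^2, 0)
At (2, 3, 1): (15, -12, 0).

(15, -12, 0)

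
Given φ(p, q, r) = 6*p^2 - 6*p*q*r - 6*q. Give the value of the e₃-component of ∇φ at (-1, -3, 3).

-18

(∇φ)_3 = ∂φ/∂r = -6*p*q
At (-1, -3, 3): -18.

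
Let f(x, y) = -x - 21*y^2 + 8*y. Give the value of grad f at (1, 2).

∂f/∂x = -1
∂f/∂y = -42*y + 8
∇f = (-1, -42*y + 8)
At (1, 2): (-1, -76).

(-1, -76)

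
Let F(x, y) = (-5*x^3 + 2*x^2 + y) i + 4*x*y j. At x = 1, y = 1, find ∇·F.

∂F₁/∂x = -15*x^2 + 4*x
∂F₂/∂y = 4*x
∇·F = -15*x^2 + 8*x
At (1, 1): -7.

-7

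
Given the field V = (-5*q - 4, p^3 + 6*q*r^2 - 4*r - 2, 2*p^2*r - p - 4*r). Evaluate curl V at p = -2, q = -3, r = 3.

(112, 25, 17)

(∇×V)₁ = ∂V₃/∂q − ∂V₂/∂r = -12*q*r + 4
(∇×V)₂ = ∂V₁/∂r − ∂V₃/∂p = -4*p*r + 1
(∇×V)₃ = ∂V₂/∂p − ∂V₁/∂q = 3*p^2 + 5
∇×V = (-12*q*r + 4, -4*p*r + 1, 3*p^2 + 5)
At (-2, -3, 3): (112, 25, 17).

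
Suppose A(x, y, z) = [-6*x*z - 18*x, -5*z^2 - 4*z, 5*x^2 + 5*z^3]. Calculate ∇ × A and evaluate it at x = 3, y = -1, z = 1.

(∇×A)₁ = ∂A₃/∂y − ∂A₂/∂z = 10*z + 4
(∇×A)₂ = ∂A₁/∂z − ∂A₃/∂x = -16*x
(∇×A)₃ = ∂A₂/∂x − ∂A₁/∂y = 0
∇×A = (10*z + 4, -16*x, 0)
At (3, -1, 1): (14, -48, 0).

(14, -48, 0)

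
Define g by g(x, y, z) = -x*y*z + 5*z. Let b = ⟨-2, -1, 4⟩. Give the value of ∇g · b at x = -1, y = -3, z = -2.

22

∂g/∂x = -y*z
∂g/∂y = -x*z
∂g/∂z = -x*y + 5
∇g at (-1, -3, -2) = (-6, -2, 2)
∇g · b = (-6)(-2) + (-2)(-1) + (2)(4) = 22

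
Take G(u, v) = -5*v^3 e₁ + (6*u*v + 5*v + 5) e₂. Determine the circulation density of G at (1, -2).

48

∂G₂/∂u = 6*v
∂G₁/∂v = -15*v^2
Scalar curl = 15*v^2 + 6*v
At (1, -2): 48.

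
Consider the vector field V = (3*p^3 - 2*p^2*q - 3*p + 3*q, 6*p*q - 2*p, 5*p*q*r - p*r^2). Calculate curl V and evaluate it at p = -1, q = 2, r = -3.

(15, 39, 9)

(∇×V)₁ = ∂V₃/∂q − ∂V₂/∂r = 5*p*r
(∇×V)₂ = ∂V₁/∂r − ∂V₃/∂p = -5*q*r + r^2
(∇×V)₃ = ∂V₂/∂p − ∂V₁/∂q = 2*p^2 + 6*q - 5
∇×V = (5*p*r, -5*q*r + r^2, 2*p^2 + 6*q - 5)
At (-1, 2, -3): (15, 39, 9).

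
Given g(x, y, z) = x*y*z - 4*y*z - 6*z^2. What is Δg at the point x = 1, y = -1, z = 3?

-12

∂²g/∂x² = 0
∂²g/∂y² = 0
∂²g/∂z² = -12
∇²g = -12
At (1, -1, 3): -12.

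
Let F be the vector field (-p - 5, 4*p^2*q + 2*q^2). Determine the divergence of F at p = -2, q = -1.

11

∂F₁/∂p = -1
∂F₂/∂q = 4*p^2 + 4*q
∇·F = 4*p^2 + 4*q - 1
At (-2, -1): 11.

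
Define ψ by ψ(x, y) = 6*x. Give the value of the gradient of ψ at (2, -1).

(6, 0)

∂ψ/∂x = 6
∂ψ/∂y = 0
∇ψ = (6, 0)
At (2, -1): (6, 0).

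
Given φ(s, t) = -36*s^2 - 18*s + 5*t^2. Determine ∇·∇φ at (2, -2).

∂²φ/∂s² = -72
∂²φ/∂t² = 10
∇²φ = -62
At (2, -2): -62.

-62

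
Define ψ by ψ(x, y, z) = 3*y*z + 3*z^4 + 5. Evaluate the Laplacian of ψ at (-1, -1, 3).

∂²ψ/∂x² = 0
∂²ψ/∂y² = 0
∂²ψ/∂z² = 36*z^2
∇²ψ = 36*z^2
At (-1, -1, 3): 324.

324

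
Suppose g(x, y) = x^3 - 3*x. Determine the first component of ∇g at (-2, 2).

(∇g)_1 = ∂g/∂x = 3*x^2 - 3
At (-2, 2): 9.

9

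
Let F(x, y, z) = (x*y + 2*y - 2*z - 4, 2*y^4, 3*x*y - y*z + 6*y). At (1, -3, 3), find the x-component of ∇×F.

(∇×F)_1 = ∂F₃/∂y − ∂F₂/∂z
= 3*x - z + 6 − (0)
= 3*x - z + 6
At (1, -3, 3): 6.

6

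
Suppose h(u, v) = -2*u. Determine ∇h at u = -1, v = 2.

(-2, 0)

∂h/∂u = -2
∂h/∂v = 0
∇h = (-2, 0)
At (-1, 2): (-2, 0).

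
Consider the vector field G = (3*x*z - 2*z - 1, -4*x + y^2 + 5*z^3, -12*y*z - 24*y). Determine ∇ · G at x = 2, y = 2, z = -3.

-29

∂G₁/∂x = 3*z
∂G₂/∂y = 2*y
∂G₃/∂z = -12*y
∇·G = -10*y + 3*z
At (2, 2, -3): -29.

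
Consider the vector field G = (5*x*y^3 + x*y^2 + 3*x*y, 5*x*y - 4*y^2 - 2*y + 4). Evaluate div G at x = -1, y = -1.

∂G₁/∂x = 5*y^3 + y^2 + 3*y
∂G₂/∂y = 5*x - 8*y - 2
∇·G = 5*x + 5*y^3 + y^2 - 5*y - 2
At (-1, -1): -6.

-6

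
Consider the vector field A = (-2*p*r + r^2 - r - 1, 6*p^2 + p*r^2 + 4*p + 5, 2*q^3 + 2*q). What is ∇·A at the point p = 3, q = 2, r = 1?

-2

∂A₁/∂p = -2*r
∂A₂/∂q = 0
∂A₃/∂r = 0
∇·A = -2*r
At (3, 2, 1): -2.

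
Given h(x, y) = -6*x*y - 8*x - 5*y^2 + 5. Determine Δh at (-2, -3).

∂²h/∂x² = 0
∂²h/∂y² = -10
∇²h = -10
At (-2, -3): -10.

-10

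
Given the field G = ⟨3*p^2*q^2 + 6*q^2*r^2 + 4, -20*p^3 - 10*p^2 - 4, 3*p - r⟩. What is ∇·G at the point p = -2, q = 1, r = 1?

∂G₁/∂p = 6*p*q^2
∂G₂/∂q = 0
∂G₃/∂r = -1
∇·G = 6*p*q^2 - 1
At (-2, 1, 1): -13.

-13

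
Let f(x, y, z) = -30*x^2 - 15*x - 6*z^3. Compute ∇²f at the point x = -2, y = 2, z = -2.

12

∂²f/∂x² = -60
∂²f/∂y² = 0
∂²f/∂z² = -36*z
∇²f = -36*z - 60
At (-2, 2, -2): 12.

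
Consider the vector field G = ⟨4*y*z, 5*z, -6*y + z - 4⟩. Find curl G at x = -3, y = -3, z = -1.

(∇×G)₁ = ∂G₃/∂y − ∂G₂/∂z = -11
(∇×G)₂ = ∂G₁/∂z − ∂G₃/∂x = 4*y
(∇×G)₃ = ∂G₂/∂x − ∂G₁/∂y = -4*z
∇×G = (-11, 4*y, -4*z)
At (-3, -3, -1): (-11, -12, 4).

(-11, -12, 4)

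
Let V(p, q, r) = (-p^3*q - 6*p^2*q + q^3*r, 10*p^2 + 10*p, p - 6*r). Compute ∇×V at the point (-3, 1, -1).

(0, 0, -20)

(∇×V)₁ = ∂V₃/∂q − ∂V₂/∂r = 0
(∇×V)₂ = ∂V₁/∂r − ∂V₃/∂p = q^3 - 1
(∇×V)₃ = ∂V₂/∂p − ∂V₁/∂q = p^3 + 6*p^2 + 20*p - 3*q^2*r + 10
∇×V = (0, q^3 - 1, p^3 + 6*p^2 + 20*p - 3*q^2*r + 10)
At (-3, 1, -1): (0, 0, -20).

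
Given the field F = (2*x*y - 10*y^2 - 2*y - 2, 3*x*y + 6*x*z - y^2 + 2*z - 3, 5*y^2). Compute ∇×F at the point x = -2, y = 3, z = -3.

(∇×F)₁ = ∂F₃/∂y − ∂F₂/∂z = -6*x + 10*y - 2
(∇×F)₂ = ∂F₁/∂z − ∂F₃/∂x = 0
(∇×F)₃ = ∂F₂/∂x − ∂F₁/∂y = -2*x + 23*y + 6*z + 2
∇×F = (-6*x + 10*y - 2, 0, -2*x + 23*y + 6*z + 2)
At (-2, 3, -3): (40, 0, 57).

(40, 0, 57)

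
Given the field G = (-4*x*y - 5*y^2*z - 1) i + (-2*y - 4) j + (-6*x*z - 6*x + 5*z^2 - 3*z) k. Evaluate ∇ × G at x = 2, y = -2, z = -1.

(∇×G)₁ = ∂G₃/∂y − ∂G₂/∂z = 0
(∇×G)₂ = ∂G₁/∂z − ∂G₃/∂x = -5*y^2 + 6*z + 6
(∇×G)₃ = ∂G₂/∂x − ∂G₁/∂y = 4*x + 10*y*z
∇×G = (0, -5*y^2 + 6*z + 6, 4*x + 10*y*z)
At (2, -2, -1): (0, -20, 28).

(0, -20, 28)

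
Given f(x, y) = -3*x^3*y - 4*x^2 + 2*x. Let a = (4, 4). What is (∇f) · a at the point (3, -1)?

∂f/∂x = -9*x^2*y - 8*x + 2
∂f/∂y = -3*x^3
∇f at (3, -1) = (59, -81)
∇f · a = (59)(4) + (-81)(4) = -88

-88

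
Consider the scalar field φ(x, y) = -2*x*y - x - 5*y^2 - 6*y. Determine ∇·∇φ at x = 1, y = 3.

-10

∂²φ/∂x² = 0
∂²φ/∂y² = -10
∇²φ = -10
At (1, 3): -10.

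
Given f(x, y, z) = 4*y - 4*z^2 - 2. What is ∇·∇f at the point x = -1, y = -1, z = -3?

-8

∂²f/∂x² = 0
∂²f/∂y² = 0
∂²f/∂z² = -8
∇²f = -8
At (-1, -1, -3): -8.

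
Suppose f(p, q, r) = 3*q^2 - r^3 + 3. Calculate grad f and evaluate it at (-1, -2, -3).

(0, -12, -27)

∂f/∂p = 0
∂f/∂q = 6*q
∂f/∂r = -3*r^2
∇f = (0, 6*q, -3*r^2)
At (-1, -2, -3): (0, -12, -27).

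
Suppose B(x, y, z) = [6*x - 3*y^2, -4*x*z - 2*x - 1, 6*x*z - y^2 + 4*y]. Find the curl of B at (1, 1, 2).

(6, -12, -4)

(∇×B)₁ = ∂B₃/∂y − ∂B₂/∂z = 4*x - 2*y + 4
(∇×B)₂ = ∂B₁/∂z − ∂B₃/∂x = -6*z
(∇×B)₃ = ∂B₂/∂x − ∂B₁/∂y = 6*y - 4*z - 2
∇×B = (4*x - 2*y + 4, -6*z, 6*y - 4*z - 2)
At (1, 1, 2): (6, -12, -4).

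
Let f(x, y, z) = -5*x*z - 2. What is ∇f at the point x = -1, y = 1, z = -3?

(15, 0, 5)

∂f/∂x = -5*z
∂f/∂y = 0
∂f/∂z = -5*x
∇f = (-5*z, 0, -5*x)
At (-1, 1, -3): (15, 0, 5).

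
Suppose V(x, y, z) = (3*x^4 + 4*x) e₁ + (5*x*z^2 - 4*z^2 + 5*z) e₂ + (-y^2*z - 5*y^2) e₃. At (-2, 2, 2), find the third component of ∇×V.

20

(∇×V)_3 = ∂V₂/∂x − ∂V₁/∂y
= 5*z^2 − (0)
= 5*z^2
At (-2, 2, 2): 20.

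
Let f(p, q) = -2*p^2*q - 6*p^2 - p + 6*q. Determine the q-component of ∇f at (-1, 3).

(∇f)_2 = ∂f/∂q = -2*p^2 + 6
At (-1, 3): 4.

4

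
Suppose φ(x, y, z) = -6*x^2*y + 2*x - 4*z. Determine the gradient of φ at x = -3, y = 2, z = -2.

∂φ/∂x = -12*x*y + 2
∂φ/∂y = -6*x^2
∂φ/∂z = -4
∇φ = (-12*x*y + 2, -6*x^2, -4)
At (-3, 2, -2): (74, -54, -4).

(74, -54, -4)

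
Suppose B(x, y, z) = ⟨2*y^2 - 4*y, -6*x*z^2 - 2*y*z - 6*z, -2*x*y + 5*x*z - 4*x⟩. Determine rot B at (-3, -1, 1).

(∇×B)₁ = ∂B₃/∂y − ∂B₂/∂z = 12*x*z - 2*x + 2*y + 6
(∇×B)₂ = ∂B₁/∂z − ∂B₃/∂x = 2*y - 5*z + 4
(∇×B)₃ = ∂B₂/∂x − ∂B₁/∂y = -4*y - 6*z^2 + 4
∇×B = (12*x*z - 2*x + 2*y + 6, 2*y - 5*z + 4, -4*y - 6*z^2 + 4)
At (-3, -1, 1): (-26, -3, 2).

(-26, -3, 2)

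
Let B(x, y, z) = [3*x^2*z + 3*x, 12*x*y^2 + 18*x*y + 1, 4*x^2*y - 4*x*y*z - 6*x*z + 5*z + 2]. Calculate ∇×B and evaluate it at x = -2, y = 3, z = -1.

(8, 42, 162)

(∇×B)₁ = ∂B₃/∂y − ∂B₂/∂z = 4*x^2 - 4*x*z
(∇×B)₂ = ∂B₁/∂z − ∂B₃/∂x = 3*x^2 - 8*x*y + 4*y*z + 6*z
(∇×B)₃ = ∂B₂/∂x − ∂B₁/∂y = 12*y^2 + 18*y
∇×B = (4*x^2 - 4*x*z, 3*x^2 - 8*x*y + 4*y*z + 6*z, 12*y^2 + 18*y)
At (-2, 3, -1): (8, 42, 162).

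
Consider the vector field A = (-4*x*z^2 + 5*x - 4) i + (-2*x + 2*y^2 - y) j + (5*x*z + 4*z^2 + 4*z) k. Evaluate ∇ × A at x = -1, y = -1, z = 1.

(∇×A)₁ = ∂A₃/∂y − ∂A₂/∂z = 0
(∇×A)₂ = ∂A₁/∂z − ∂A₃/∂x = -8*x*z - 5*z
(∇×A)₃ = ∂A₂/∂x − ∂A₁/∂y = -2
∇×A = (0, -8*x*z - 5*z, -2)
At (-1, -1, 1): (0, 3, -2).

(0, 3, -2)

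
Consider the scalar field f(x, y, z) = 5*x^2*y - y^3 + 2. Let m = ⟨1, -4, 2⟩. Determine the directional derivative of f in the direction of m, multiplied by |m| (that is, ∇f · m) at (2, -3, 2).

-32

∂f/∂x = 10*x*y
∂f/∂y = 5*x^2 - 3*y^2
∂f/∂z = 0
∇f at (2, -3, 2) = (-60, -7, 0)
∇f · m = (-60)(1) + (-7)(-4) + (0)(2) = -32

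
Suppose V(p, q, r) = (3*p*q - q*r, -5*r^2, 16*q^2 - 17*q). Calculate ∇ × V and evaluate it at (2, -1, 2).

(-29, 1, -4)

(∇×V)₁ = ∂V₃/∂q − ∂V₂/∂r = 32*q + 10*r - 17
(∇×V)₂ = ∂V₁/∂r − ∂V₃/∂p = -q
(∇×V)₃ = ∂V₂/∂p − ∂V₁/∂q = -3*p + r
∇×V = (32*q + 10*r - 17, -q, -3*p + r)
At (2, -1, 2): (-29, 1, -4).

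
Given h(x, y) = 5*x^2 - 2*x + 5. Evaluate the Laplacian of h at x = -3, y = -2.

∂²h/∂x² = 10
∂²h/∂y² = 0
∇²h = 10
At (-3, -2): 10.

10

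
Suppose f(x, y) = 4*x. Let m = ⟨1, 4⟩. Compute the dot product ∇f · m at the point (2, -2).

∂f/∂x = 4
∂f/∂y = 0
∇f at (2, -2) = (4, 0)
∇f · m = (4)(1) + (0)(4) = 4

4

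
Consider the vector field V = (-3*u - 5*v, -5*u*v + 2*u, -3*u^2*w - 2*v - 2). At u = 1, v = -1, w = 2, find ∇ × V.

(∇×V)₁ = ∂V₃/∂v − ∂V₂/∂w = -2
(∇×V)₂ = ∂V₁/∂w − ∂V₃/∂u = 6*u*w
(∇×V)₃ = ∂V₂/∂u − ∂V₁/∂v = -5*v + 7
∇×V = (-2, 6*u*w, -5*v + 7)
At (1, -1, 2): (-2, 12, 12).

(-2, 12, 12)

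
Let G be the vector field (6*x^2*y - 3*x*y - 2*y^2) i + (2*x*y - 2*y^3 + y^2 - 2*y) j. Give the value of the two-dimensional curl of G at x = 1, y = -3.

-21

∂G₂/∂x = 2*y
∂G₁/∂y = 6*x^2 - 3*x - 4*y
Scalar curl = -6*x^2 + 3*x + 6*y
At (1, -3): -21.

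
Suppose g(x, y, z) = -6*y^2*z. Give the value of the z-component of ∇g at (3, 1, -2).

(∇g)_3 = ∂g/∂z = -6*y^2
At (3, 1, -2): -6.

-6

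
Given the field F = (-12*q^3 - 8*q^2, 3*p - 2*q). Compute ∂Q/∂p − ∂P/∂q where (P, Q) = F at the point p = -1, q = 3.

∂F₂/∂p = 3
∂F₁/∂q = -36*q^2 - 16*q
Scalar curl = 36*q^2 + 16*q + 3
At (-1, 3): 375.

375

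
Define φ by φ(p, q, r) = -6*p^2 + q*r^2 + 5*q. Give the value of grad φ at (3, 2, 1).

∂φ/∂p = -12*p
∂φ/∂q = r^2 + 5
∂φ/∂r = 2*q*r
∇φ = (-12*p, r^2 + 5, 2*q*r)
At (3, 2, 1): (-36, 6, 4).

(-36, 6, 4)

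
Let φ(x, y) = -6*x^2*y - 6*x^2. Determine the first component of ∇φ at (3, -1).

0

(∇φ)_1 = ∂φ/∂x = -12*x*y - 12*x
At (3, -1): 0.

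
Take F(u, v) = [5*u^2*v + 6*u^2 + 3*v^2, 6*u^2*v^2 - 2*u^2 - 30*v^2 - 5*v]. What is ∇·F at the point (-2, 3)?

∂F₁/∂u = 10*u*v + 12*u
∂F₂/∂v = 12*u^2*v - 60*v - 5
∇·F = 12*u^2*v + 10*u*v + 12*u - 60*v - 5
At (-2, 3): -125.

-125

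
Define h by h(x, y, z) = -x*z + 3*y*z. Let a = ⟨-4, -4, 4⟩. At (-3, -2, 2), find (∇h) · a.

-28

∂h/∂x = -z
∂h/∂y = 3*z
∂h/∂z = -x + 3*y
∇h at (-3, -2, 2) = (-2, 6, -3)
∇h · a = (-2)(-4) + (6)(-4) + (-3)(4) = -28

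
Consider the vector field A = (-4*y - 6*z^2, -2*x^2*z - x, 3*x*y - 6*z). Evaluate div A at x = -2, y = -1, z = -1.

-6

∂A₁/∂x = 0
∂A₂/∂y = 0
∂A₃/∂z = -6
∇·A = -6
At (-2, -1, -1): -6.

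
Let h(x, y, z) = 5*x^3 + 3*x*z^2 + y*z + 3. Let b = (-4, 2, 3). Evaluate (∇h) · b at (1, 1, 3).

-105

∂h/∂x = 15*x^2 + 3*z^2
∂h/∂y = z
∂h/∂z = 6*x*z + y
∇h at (1, 1, 3) = (42, 3, 19)
∇h · b = (42)(-4) + (3)(2) + (19)(3) = -105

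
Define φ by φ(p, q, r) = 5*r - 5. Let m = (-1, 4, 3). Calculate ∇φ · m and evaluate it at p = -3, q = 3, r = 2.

∂φ/∂p = 0
∂φ/∂q = 0
∂φ/∂r = 5
∇φ at (-3, 3, 2) = (0, 0, 5)
∇φ · m = (0)(-1) + (0)(4) + (5)(3) = 15

15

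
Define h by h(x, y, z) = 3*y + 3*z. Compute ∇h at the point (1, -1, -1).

(0, 3, 3)

∂h/∂x = 0
∂h/∂y = 3
∂h/∂z = 3
∇h = (0, 3, 3)
At (1, -1, -1): (0, 3, 3).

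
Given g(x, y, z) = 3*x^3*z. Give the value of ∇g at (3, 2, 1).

(81, 0, 81)

∂g/∂x = 9*x^2*z
∂g/∂y = 0
∂g/∂z = 3*x^3
∇g = (9*x^2*z, 0, 3*x^3)
At (3, 2, 1): (81, 0, 81).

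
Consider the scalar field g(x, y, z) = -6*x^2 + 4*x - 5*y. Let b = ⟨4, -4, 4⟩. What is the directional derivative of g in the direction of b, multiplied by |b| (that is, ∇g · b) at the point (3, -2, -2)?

-108

∂g/∂x = -12*x + 4
∂g/∂y = -5
∂g/∂z = 0
∇g at (3, -2, -2) = (-32, -5, 0)
∇g · b = (-32)(4) + (-5)(-4) + (0)(4) = -108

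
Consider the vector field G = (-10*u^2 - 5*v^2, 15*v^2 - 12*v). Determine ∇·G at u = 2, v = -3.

-142

∂G₁/∂u = -20*u
∂G₂/∂v = 30*v - 12
∇·G = -20*u + 30*v - 12
At (2, -3): -142.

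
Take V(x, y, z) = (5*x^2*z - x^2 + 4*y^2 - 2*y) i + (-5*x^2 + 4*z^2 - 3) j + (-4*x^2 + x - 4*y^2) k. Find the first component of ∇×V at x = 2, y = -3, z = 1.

(∇×V)_1 = ∂V₃/∂y − ∂V₂/∂z
= -8*y − (8*z)
= -8*y - 8*z
At (2, -3, 1): 16.

16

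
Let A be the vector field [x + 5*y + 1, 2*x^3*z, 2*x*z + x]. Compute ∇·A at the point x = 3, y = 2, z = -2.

7

∂A₁/∂x = 1
∂A₂/∂y = 0
∂A₃/∂z = 2*x
∇·A = 2*x + 1
At (3, 2, -2): 7.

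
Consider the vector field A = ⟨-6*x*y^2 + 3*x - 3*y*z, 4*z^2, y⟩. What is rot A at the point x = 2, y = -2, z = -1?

(9, 6, -51)

(∇×A)₁ = ∂A₃/∂y − ∂A₂/∂z = -8*z + 1
(∇×A)₂ = ∂A₁/∂z − ∂A₃/∂x = -3*y
(∇×A)₃ = ∂A₂/∂x − ∂A₁/∂y = 12*x*y + 3*z
∇×A = (-8*z + 1, -3*y, 12*x*y + 3*z)
At (2, -2, -1): (9, 6, -51).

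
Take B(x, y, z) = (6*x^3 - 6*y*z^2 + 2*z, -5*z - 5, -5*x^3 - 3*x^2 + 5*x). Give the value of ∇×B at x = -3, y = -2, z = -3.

(5, 42, 54)

(∇×B)₁ = ∂B₃/∂y − ∂B₂/∂z = 5
(∇×B)₂ = ∂B₁/∂z − ∂B₃/∂x = 15*x^2 + 6*x - 12*y*z - 3
(∇×B)₃ = ∂B₂/∂x − ∂B₁/∂y = 6*z^2
∇×B = (5, 15*x^2 + 6*x - 12*y*z - 3, 6*z^2)
At (-3, -2, -3): (5, 42, 54).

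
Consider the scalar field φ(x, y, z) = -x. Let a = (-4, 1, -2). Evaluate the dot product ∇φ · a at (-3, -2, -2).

∂φ/∂x = -1
∂φ/∂y = 0
∂φ/∂z = 0
∇φ at (-3, -2, -2) = (-1, 0, 0)
∇φ · a = (-1)(-4) + (0)(1) + (0)(-2) = 4

4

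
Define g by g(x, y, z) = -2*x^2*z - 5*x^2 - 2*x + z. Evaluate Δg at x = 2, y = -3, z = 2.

-18

∂²g/∂x² = -2*(2*z + 5)
∂²g/∂y² = 0
∂²g/∂z² = 0
∇²g = -4*z - 10
At (2, -3, 2): -18.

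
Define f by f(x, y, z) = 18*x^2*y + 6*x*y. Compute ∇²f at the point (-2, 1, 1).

36

∂²f/∂x² = 36*y
∂²f/∂y² = 0
∂²f/∂z² = 0
∇²f = 36*y
At (-2, 1, 1): 36.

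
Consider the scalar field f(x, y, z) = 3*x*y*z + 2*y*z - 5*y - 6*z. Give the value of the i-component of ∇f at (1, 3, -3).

-27

(∇f)_1 = ∂f/∂x = 3*y*z
At (1, 3, -3): -27.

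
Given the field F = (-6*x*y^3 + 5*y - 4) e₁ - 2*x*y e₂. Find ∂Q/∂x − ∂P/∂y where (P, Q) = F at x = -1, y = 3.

∂F₂/∂x = -2*y
∂F₁/∂y = -18*x*y^2 + 5
Scalar curl = 18*x*y^2 - 2*y - 5
At (-1, 3): -173.

-173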